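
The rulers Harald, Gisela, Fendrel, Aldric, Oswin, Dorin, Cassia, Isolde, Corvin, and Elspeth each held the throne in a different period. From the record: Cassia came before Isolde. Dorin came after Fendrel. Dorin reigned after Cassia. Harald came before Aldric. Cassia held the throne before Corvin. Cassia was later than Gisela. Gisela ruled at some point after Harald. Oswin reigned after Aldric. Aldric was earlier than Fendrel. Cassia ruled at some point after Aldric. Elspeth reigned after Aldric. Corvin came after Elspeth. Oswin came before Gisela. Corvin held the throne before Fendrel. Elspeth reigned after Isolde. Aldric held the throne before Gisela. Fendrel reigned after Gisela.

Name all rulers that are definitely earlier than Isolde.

Directly stated before Isolde: Cassia.
Aldric reaches Isolde via Aldric → Cassia → Isolde.
Gisela reaches Isolde via Gisela → Cassia → Isolde.
Harald reaches Isolde via Harald → Gisela → Cassia → Isolde.
Likewise Oswin reaches Isolde by chaining the stated constraints.
No chain forces Fendrel (or any of the others) ahead of Isolde.

Aldric, Cassia, Gisela, Harald, Oswin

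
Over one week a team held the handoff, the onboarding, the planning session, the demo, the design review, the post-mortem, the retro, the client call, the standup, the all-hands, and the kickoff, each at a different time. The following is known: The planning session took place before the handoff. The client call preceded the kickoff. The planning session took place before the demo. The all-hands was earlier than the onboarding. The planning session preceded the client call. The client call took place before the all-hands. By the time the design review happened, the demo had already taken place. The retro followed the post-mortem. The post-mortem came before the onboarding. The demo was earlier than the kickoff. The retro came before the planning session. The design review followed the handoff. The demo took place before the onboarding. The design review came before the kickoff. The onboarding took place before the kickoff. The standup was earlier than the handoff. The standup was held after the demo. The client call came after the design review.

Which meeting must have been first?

the post-mortem

The post-mortem has a chain of constraints placing it before every other meeting, so the post-mortem must be first.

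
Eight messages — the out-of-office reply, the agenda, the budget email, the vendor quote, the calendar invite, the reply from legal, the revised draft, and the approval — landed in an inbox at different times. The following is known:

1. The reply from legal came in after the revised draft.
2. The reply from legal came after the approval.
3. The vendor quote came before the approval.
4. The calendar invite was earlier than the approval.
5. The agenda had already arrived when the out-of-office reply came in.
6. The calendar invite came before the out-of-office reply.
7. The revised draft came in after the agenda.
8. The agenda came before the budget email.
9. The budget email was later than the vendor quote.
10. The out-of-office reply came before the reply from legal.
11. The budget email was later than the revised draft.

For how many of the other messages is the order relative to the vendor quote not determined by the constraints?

Forced after the vendor quote: the approval, the budget email, and the reply from legal.
That leaves the agenda, the calendar invite, the out-of-office reply, and the revised draft with no forced order relative to the vendor quote — 4.

4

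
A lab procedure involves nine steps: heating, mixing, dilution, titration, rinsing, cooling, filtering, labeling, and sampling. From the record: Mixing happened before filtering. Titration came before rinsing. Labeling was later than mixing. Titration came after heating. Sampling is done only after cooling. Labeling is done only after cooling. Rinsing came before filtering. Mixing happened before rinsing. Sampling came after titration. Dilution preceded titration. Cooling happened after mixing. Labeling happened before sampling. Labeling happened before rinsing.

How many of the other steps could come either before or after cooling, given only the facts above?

Forced before cooling: mixing; forced after cooling: filtering, labeling, rinsing, and sampling.
That leaves dilution, heating, and titration with no forced order relative to cooling — 3.

3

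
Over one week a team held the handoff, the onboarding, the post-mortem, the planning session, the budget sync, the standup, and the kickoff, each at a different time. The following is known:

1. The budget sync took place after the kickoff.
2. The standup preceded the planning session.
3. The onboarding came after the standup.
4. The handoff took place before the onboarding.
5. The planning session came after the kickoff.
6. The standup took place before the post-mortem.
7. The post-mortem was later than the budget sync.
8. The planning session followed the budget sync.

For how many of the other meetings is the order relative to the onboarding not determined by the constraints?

Forced before the onboarding: the handoff and the standup.
That leaves the budget sync, the kickoff, the planning session, and the post-mortem with no forced order relative to the onboarding — 4.

4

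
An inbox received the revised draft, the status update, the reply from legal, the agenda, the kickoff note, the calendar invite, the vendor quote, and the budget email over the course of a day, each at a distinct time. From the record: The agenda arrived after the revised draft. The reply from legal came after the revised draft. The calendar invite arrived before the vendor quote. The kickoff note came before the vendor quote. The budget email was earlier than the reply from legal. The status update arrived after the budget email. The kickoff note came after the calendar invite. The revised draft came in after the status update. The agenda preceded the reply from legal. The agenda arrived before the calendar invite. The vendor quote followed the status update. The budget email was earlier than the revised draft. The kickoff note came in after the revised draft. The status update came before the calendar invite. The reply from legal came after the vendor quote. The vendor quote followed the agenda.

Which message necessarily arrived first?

The budget email has a chain of constraints placing it before every other message, so the budget email must be first.

the budget email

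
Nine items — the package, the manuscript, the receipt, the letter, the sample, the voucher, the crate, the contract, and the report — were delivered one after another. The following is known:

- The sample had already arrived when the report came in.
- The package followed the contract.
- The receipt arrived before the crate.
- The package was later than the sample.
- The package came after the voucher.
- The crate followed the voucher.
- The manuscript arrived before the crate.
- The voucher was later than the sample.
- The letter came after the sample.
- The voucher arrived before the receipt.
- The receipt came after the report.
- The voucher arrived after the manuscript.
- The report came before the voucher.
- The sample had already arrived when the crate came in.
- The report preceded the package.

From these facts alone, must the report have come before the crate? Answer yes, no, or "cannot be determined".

Chain the constraints: the report → the voucher → the crate. Each link is directly stated, so the report comes before the crate.

yes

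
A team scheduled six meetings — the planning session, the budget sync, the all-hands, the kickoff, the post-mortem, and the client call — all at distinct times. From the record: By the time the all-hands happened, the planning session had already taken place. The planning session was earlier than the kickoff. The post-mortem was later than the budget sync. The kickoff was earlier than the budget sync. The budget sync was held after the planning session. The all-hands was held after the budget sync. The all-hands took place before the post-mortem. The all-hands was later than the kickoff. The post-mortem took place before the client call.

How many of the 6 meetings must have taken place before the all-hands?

Directly stated before the all-hands: the budget sync, the kickoff, and the planning session.
No chain forces the post-mortem (or any of the others) ahead of the all-hands.
That's the budget sync, the kickoff, and the planning session — 3 in all.

3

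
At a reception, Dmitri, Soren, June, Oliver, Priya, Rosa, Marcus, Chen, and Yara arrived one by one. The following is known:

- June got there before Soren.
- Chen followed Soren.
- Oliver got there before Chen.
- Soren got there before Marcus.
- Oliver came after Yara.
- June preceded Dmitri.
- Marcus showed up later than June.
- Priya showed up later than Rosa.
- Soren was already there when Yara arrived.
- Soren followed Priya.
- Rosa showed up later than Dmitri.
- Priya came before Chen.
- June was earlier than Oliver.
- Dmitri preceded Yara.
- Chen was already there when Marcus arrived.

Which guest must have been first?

June

June has a chain of constraints placing them before every other guest, so June must be first.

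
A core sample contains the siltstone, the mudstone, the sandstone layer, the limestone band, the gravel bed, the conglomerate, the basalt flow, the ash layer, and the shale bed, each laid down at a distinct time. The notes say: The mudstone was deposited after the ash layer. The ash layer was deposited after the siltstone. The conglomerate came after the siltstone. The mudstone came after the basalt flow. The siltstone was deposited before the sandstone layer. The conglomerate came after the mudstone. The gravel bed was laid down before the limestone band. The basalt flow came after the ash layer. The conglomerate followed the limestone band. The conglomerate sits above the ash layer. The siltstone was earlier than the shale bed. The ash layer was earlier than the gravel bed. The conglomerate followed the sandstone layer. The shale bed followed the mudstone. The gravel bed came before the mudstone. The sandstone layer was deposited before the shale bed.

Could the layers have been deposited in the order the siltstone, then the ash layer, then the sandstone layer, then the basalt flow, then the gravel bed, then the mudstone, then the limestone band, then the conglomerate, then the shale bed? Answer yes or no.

yes

Check each stated constraint against the proposed order — e.g. the siltstone is ahead of the conglomerate; the siltstone is ahead of the shale bed. Every pair is in the required order; nothing is violated.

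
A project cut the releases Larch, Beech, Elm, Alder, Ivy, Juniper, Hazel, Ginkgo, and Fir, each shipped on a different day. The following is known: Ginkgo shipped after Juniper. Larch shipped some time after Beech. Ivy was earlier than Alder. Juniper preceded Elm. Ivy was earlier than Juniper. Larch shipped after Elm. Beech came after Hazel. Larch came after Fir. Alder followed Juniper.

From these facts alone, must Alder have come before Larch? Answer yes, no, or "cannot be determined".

cannot be determined

No chain of stated constraints runs from Alder to Larch, and none runs from Larch to Alder either.
So the relative order of Alder and Larch is not fixed by the given facts.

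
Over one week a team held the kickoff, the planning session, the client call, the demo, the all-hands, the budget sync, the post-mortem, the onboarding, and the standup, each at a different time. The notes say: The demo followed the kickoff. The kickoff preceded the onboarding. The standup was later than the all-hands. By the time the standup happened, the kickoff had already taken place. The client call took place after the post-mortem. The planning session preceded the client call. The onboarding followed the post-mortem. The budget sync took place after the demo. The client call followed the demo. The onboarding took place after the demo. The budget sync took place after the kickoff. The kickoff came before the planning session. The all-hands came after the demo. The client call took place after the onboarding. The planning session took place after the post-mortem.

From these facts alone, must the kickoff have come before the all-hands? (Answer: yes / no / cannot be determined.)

yes

Chain the constraints: the kickoff → the demo → the all-hands. Each link is directly stated, so the kickoff comes before the all-hands.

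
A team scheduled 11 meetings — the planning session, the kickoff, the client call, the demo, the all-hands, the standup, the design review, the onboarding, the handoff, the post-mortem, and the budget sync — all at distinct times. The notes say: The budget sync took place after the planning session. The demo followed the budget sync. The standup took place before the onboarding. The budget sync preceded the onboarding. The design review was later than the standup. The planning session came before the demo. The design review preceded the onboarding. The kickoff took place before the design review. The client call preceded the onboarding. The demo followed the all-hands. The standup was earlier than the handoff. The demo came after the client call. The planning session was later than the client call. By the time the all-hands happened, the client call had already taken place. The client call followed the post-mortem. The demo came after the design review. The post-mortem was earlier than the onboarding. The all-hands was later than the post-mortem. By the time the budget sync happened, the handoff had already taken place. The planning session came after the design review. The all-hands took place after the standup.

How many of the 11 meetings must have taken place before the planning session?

Directly stated before the planning session: the client call and the design review.
The kickoff reaches the planning session via the kickoff → the design review → the planning session.
The post-mortem reaches the planning session via the post-mortem → the client call → the planning session.
The standup reaches the planning session via the standup → the design review → the planning session.
No chain forces the onboarding (or any of the others) ahead of the planning session.
That's the client call, the design review, the kickoff, the post-mortem, and the standup — 5 in all.

5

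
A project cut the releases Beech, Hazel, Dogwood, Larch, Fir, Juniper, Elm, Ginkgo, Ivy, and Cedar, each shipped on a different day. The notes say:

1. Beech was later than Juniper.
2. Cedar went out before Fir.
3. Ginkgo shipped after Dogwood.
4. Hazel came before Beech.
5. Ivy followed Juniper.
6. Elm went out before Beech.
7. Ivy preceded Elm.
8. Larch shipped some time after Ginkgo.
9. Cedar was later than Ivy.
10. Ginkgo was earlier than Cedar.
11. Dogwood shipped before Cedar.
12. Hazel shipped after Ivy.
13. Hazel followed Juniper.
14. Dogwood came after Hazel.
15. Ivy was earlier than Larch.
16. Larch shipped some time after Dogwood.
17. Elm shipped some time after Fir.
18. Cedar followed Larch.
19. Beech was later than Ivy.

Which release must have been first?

Juniper has a chain of constraints placing it before every other release, so Juniper must be first.

Juniper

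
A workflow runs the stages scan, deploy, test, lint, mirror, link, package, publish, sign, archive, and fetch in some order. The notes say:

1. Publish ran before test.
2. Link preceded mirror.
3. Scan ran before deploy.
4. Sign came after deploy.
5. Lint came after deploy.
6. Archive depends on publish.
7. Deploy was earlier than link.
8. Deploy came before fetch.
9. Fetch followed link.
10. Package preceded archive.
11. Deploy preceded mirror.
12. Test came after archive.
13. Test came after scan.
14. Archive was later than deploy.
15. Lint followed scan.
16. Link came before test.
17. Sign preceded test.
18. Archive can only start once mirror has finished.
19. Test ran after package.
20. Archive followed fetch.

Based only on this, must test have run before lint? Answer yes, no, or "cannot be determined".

cannot be determined

No chain of stated constraints runs from test to lint, and none runs from lint to test either.
So the relative order of test and lint is not fixed by the given facts.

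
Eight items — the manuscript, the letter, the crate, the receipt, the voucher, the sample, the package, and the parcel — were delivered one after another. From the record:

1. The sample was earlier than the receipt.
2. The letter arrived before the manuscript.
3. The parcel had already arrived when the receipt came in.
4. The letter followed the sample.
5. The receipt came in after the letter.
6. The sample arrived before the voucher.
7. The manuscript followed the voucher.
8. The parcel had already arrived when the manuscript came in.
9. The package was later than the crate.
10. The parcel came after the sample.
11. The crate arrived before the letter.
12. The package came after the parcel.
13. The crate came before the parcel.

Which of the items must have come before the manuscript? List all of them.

the crate, the letter, the parcel, the sample, the voucher

Directly stated before the manuscript: the letter, the parcel, and the voucher.
The crate reaches the manuscript via the crate → the letter → the manuscript.
The sample reaches the manuscript via the sample → the voucher → the manuscript.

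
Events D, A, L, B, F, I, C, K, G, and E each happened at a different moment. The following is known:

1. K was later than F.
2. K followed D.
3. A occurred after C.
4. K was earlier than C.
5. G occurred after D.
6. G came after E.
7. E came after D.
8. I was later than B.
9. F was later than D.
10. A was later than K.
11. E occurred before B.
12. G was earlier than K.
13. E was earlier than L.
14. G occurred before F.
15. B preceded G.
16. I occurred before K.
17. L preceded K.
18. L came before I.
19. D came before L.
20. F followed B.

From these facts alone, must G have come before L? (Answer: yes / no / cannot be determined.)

No chain of stated constraints runs from G to L, and none runs from L to G either.
So the relative order of G and L is not fixed by the given facts.

cannot be determined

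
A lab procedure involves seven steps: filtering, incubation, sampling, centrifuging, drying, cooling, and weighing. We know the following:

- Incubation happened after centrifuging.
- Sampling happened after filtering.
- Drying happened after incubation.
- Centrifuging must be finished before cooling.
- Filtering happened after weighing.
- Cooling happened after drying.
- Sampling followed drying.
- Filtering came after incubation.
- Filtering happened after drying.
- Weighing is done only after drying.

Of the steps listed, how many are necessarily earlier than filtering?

Directly stated before filtering: drying, incubation, and weighing.
Centrifuging reaches filtering via centrifuging → incubation → filtering.
No chain forces cooling (or any of the others) ahead of filtering.
That's centrifuging, drying, incubation, and weighing — 4 in all.

4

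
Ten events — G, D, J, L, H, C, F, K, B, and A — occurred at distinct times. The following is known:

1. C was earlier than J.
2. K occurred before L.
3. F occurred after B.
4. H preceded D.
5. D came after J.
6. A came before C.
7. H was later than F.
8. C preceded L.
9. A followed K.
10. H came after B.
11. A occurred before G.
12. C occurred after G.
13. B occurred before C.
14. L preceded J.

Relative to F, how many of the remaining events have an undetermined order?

Forced before F: B; forced after F: D and H.
That leaves A, C, G, J, K, and L with no forced order relative to F — 6.

6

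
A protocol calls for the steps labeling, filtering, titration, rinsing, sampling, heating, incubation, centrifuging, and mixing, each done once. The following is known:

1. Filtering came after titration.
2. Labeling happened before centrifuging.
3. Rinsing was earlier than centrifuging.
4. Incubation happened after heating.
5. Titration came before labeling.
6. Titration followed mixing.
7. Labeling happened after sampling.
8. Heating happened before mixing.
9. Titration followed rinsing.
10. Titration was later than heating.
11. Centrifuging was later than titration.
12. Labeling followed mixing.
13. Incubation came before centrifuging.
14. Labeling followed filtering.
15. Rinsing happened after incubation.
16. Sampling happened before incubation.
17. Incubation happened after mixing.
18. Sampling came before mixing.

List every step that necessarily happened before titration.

Directly stated before titration: heating, mixing, and rinsing.
Incubation reaches titration via incubation → rinsing → titration.
Sampling reaches titration via sampling → mixing → titration.

heating, incubation, mixing, rinsing, sampling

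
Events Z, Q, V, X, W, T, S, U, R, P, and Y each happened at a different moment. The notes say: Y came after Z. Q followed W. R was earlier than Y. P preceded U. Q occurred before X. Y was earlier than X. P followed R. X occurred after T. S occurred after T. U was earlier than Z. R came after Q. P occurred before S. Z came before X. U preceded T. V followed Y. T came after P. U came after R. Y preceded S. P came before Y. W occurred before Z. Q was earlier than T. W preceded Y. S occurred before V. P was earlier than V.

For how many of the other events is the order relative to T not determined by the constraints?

Forced before T: P, Q, R, U, and W; forced after T: S, V, and X.
That leaves Y and Z with no forced order relative to T — 2.

2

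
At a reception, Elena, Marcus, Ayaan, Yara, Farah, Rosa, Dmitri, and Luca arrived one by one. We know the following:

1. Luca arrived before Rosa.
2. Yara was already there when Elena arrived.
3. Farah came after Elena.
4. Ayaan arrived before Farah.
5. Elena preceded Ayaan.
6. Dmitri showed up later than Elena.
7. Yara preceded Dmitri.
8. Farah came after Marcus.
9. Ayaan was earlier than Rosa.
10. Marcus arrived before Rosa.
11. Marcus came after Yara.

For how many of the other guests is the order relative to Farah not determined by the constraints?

Forced before Farah: Ayaan, Elena, Marcus, and Yara.
That leaves Dmitri, Luca, and Rosa with no forced order relative to Farah — 3.

3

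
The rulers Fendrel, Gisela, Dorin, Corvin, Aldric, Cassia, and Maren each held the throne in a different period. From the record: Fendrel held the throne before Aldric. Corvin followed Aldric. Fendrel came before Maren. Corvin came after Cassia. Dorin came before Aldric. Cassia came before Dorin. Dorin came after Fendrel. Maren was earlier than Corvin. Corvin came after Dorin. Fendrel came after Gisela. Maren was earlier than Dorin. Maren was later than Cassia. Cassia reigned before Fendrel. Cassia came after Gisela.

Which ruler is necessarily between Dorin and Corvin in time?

Aldric

Tracing the constraints gives Dorin → Aldric → Corvin, so Aldric sits after Dorin and before Corvin.
No other ruler is forced both after Dorin and before Corvin.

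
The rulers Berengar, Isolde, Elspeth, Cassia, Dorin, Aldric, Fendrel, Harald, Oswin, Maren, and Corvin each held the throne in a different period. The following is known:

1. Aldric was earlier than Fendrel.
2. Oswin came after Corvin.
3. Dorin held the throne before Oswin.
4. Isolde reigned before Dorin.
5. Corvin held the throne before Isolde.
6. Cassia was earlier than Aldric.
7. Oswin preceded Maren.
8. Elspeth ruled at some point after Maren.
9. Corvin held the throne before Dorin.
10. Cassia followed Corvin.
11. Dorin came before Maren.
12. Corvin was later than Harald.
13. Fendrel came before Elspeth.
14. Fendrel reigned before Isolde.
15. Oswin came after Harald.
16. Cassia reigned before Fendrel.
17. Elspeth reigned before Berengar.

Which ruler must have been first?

Harald

Harald has a chain of constraints placing them before every other ruler, so Harald must be first.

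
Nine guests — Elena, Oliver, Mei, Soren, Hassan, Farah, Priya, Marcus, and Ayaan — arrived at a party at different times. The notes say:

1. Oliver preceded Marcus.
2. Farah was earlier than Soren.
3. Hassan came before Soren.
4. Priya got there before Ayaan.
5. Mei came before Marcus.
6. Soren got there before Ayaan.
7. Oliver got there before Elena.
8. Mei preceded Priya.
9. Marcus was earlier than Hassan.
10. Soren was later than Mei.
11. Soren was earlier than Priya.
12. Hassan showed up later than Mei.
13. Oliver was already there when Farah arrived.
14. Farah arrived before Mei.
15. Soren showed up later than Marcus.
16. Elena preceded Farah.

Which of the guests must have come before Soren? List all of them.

Directly stated before Soren: Farah, Hassan, Marcus, and Mei.
Elena reaches Soren via Elena → Farah → Soren.
Oliver reaches Soren via Oliver → Marcus → Soren.
No chain forces Ayaan (or any of the others) ahead of Soren.

Elena, Farah, Hassan, Marcus, Mei, Oliver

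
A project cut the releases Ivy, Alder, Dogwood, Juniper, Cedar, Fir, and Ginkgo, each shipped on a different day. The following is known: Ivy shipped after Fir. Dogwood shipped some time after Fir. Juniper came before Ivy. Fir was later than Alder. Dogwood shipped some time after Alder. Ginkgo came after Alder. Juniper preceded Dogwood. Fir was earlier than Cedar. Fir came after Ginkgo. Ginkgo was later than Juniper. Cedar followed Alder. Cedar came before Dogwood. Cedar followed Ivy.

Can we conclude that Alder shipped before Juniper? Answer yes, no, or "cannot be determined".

cannot be determined

No chain of stated constraints runs from Alder to Juniper, and none runs from Juniper to Alder either.
So the relative order of Alder and Juniper is not fixed by the given facts.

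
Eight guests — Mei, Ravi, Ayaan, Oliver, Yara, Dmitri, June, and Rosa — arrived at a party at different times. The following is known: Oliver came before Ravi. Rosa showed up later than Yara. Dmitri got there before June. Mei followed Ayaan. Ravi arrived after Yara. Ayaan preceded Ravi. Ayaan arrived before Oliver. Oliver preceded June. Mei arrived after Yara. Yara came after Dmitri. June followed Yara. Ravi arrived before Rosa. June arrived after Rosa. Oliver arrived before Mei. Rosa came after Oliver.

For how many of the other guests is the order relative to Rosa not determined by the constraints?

1

Forced before Rosa: Ayaan, Dmitri, Oliver, Ravi, and Yara; forced after Rosa: June.
That leaves Mei with no forced order relative to Rosa — 1.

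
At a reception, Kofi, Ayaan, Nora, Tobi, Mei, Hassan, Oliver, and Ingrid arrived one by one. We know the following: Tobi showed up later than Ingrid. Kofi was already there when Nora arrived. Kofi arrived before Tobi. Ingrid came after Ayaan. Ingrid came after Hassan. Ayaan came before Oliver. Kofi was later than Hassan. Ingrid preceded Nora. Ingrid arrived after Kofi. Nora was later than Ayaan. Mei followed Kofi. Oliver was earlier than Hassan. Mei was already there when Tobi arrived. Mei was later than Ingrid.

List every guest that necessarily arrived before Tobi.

Directly stated before Tobi: Ingrid, Kofi, and Mei.
Ayaan reaches Tobi via Ayaan → Ingrid → Tobi.
Hassan reaches Tobi via Hassan → Ingrid → Tobi.
Oliver reaches Tobi via Oliver → Hassan → Ingrid → Tobi.

Ayaan, Hassan, Ingrid, Kofi, Mei, Oliver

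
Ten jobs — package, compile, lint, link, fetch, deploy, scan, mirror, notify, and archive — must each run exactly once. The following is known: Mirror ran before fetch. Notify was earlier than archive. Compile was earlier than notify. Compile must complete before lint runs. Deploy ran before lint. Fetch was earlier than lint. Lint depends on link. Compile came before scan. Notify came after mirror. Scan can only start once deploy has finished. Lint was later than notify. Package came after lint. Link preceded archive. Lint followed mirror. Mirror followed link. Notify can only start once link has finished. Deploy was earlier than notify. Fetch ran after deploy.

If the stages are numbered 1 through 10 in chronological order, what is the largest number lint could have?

9

Lint must come before package — 1 stage forced after it.
Everything else can be placed before lint in some valid order, so lint can sit as late as position 10 − 1 = 9.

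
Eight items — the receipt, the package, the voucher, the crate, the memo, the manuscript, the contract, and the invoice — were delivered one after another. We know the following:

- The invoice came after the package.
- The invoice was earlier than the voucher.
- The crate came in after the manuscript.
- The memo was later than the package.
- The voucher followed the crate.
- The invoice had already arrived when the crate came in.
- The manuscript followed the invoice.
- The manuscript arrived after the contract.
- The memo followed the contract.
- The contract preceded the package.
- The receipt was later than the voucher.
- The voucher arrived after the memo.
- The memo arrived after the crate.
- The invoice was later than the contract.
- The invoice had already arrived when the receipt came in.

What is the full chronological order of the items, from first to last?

The constraints fix every adjacent pair, so only one ordering works:
the contract → the package → the invoice → the manuscript → the crate → the memo → the voucher → the receipt.

the contract, the package, the invoice, the manuscript, the crate, the memo, the voucher, the receipt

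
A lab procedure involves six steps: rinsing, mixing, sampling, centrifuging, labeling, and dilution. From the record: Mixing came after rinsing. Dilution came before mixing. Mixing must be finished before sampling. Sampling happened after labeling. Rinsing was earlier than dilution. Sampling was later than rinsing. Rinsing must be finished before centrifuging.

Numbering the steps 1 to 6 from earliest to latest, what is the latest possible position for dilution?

4

Dilution must come before mixing and sampling — 2 steps forced after it.
Everything else can be placed before dilution in some valid order, so dilution can sit as late as position 6 − 2 = 4.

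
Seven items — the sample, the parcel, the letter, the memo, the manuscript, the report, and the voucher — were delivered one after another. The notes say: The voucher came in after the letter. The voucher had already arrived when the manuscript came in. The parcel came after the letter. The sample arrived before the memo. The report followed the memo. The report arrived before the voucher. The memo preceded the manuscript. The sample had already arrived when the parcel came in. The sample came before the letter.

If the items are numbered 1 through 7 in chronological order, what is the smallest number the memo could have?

2

The sample must come before the memo — 1 forced predecessor.
Nothing else is forced ahead of the memo, so its earliest slot is position 1 + 1 = 2.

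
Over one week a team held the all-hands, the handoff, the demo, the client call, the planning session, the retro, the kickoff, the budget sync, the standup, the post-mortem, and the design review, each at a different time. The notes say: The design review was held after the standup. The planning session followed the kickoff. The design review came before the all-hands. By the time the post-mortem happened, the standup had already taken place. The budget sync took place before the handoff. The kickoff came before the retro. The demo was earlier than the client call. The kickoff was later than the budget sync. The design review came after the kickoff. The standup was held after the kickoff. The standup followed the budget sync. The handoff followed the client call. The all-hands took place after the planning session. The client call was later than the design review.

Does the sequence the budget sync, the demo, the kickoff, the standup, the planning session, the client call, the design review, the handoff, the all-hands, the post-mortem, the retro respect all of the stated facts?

no

The constraints require the design review before the client call, but in the proposed sequence the client call appears ahead of the design review. That one violation is enough.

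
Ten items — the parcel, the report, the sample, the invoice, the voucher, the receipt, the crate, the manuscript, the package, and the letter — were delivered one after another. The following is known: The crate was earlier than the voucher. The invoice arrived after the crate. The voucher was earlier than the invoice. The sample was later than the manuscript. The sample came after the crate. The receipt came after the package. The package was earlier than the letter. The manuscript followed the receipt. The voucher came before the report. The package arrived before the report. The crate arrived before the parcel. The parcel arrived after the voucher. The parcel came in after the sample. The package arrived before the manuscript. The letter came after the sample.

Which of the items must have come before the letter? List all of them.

Directly stated before the letter: the package and the sample.
The crate reaches the letter via the crate → the sample → the letter.
The manuscript reaches the letter via the manuscript → the sample → the letter.
The receipt reaches the letter via the receipt → the manuscript → the sample → the letter.
No chain forces the parcel (or any of the others) ahead of the letter.

the crate, the manuscript, the package, the receipt, the sample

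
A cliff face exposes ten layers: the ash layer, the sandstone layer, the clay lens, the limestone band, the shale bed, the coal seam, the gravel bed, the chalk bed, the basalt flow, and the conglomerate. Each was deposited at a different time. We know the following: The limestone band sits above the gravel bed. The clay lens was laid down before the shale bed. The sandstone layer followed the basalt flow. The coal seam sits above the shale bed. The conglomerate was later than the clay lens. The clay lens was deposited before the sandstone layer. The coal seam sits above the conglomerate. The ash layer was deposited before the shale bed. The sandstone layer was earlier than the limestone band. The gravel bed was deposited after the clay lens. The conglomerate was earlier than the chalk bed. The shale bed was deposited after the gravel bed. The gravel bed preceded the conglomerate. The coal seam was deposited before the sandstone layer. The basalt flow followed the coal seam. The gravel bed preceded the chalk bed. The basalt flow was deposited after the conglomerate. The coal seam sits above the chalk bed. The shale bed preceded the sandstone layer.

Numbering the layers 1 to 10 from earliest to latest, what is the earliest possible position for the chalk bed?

4

The clay lens, the conglomerate, and the gravel bed must all come before the chalk bed — 3 forced predecessors.
Nothing else is forced ahead of the chalk bed, so its earliest slot is position 3 + 1 = 4.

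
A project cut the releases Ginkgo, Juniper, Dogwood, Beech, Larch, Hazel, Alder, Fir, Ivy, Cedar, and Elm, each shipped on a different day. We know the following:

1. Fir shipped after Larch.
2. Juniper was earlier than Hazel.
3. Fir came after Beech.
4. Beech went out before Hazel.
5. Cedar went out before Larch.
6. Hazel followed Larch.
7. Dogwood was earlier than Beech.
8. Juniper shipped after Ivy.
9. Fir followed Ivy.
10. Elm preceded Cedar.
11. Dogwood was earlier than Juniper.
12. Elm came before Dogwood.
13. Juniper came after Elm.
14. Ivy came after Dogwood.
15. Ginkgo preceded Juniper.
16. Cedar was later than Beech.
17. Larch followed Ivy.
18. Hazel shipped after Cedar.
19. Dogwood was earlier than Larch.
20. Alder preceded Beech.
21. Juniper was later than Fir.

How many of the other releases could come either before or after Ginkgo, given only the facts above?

8

Forced after Ginkgo: Hazel and Juniper.
That leaves Alder, Beech, Cedar, Dogwood, Elm, Fir, Ivy, and Larch with no forced order relative to Ginkgo — 8.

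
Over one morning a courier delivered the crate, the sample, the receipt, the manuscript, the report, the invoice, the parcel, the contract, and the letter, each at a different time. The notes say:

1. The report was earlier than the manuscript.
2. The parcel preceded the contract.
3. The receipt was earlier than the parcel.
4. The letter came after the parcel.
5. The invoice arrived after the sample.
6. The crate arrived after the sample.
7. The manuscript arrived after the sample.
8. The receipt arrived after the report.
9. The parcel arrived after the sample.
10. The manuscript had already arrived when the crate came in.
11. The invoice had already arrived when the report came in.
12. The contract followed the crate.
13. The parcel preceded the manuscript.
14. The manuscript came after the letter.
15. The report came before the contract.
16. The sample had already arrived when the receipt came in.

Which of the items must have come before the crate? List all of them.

the invoice, the letter, the manuscript, the parcel, the receipt, the report, the sample

Directly stated before the crate: the manuscript and the sample.
The invoice reaches the crate via the invoice → the report → the manuscript → the crate.
The letter reaches the crate via the letter → the manuscript → the crate.
The parcel reaches the crate via the parcel → the manuscript → the crate.
Likewise the receipt and the report each reach the crate by chaining the stated constraints.
No chain forces the contract ahead of the crate.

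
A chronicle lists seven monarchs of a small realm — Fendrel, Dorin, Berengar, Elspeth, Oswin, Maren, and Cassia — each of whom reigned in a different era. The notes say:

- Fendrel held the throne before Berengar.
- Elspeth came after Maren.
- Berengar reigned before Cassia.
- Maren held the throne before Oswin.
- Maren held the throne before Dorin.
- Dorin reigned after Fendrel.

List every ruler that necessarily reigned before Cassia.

Berengar, Fendrel

Directly stated before Cassia: Berengar.
Fendrel reaches Cassia via Fendrel → Berengar → Cassia.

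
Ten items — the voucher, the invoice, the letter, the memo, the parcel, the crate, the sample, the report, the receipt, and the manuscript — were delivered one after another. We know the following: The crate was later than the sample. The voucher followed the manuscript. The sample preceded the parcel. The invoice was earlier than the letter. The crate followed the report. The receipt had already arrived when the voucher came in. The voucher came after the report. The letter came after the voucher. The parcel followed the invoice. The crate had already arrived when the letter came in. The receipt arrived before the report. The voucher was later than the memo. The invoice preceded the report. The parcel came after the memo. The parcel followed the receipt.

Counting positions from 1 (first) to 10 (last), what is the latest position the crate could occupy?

9

The crate must come before the letter — 1 item forced after it.
Everything else can be placed before the crate in some valid order, so the crate can sit as late as position 10 − 1 = 9.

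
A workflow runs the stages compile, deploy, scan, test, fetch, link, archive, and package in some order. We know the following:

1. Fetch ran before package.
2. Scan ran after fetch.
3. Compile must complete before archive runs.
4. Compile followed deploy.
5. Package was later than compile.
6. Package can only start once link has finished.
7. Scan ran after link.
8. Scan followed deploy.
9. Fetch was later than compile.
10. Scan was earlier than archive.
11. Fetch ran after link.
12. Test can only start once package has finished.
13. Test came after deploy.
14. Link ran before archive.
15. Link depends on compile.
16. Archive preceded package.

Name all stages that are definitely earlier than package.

archive, compile, deploy, fetch, link, scan

Directly stated before package: archive, compile, fetch, and link.
Deploy reaches package via deploy → compile → package.
Scan reaches package via scan → archive → package.
No chain forces test ahead of package.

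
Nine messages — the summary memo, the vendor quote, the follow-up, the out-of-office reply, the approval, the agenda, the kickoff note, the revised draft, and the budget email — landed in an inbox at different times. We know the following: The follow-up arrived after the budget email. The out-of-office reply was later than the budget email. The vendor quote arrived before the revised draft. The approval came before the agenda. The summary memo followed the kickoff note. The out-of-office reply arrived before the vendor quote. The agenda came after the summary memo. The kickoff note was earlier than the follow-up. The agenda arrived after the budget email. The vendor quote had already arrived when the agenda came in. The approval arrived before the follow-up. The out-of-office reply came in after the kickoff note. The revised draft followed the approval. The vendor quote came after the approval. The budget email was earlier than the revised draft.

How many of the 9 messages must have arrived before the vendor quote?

Directly stated before the vendor quote: the approval and the out-of-office reply.
The budget email reaches the vendor quote via the budget email → the out-of-office reply → the vendor quote.
The kickoff note reaches the vendor quote via the kickoff note → the out-of-office reply → the vendor quote.
That's the approval, the budget email, the kickoff note, and the out-of-office reply — 4 in all.

4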